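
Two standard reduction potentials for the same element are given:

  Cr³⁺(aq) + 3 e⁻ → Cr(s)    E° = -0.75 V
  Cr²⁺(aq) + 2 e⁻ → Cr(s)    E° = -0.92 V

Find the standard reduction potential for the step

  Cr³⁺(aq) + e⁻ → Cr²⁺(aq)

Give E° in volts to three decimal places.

-0.410 V

Sequential free energies add, so n₃E°₃ = n₁E°₁ + n₂E°₂.
With n₃ = 3, and the known step contributing 2×(-0.92) V, the unknown satisfies 1·E° = 3×(-0.75) − 2×(-0.92) = -0.410.
E° = -0.410 / 1 = -0.410 V.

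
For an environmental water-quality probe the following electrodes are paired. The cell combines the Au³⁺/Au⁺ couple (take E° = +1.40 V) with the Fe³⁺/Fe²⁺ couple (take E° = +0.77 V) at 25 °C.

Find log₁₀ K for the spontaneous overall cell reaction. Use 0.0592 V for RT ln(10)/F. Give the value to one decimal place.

Cathode: Au³⁺/Au⁺; anode: Fe³⁺/Fe²⁺. E°cell = +0.63 V, n = 2.
log K = nE°cell / 0.0592 = (2)(+0.63) / 0.0592 = 21.3.

21.3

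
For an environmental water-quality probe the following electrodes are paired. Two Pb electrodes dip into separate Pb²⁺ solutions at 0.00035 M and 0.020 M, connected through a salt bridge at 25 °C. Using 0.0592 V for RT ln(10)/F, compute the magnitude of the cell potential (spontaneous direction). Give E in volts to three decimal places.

For a concentration cell E°cell = 0. The 0.020 M side is the cathode (reduction is favoured where [Pb²⁺] is higher).
With n = 2, E = −(0.0592/2) log([Pb²⁺]ₐₙ/[Pb²⁺]꜀ₐₜ) = −(0.0592/2) log(0.00035/0.02) = −(0.0592/2)(-1.757) = +0.052 V.

+0.052 V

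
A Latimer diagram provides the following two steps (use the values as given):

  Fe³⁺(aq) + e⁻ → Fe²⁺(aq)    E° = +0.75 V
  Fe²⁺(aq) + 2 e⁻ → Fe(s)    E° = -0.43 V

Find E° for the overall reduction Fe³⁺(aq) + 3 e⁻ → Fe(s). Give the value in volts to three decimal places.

-0.037 V

Since ΔG° = −nFE° is additive over sequential reductions, n₃E°₃ = n₁E°₁ + n₂E°₂.
E°₃ = (1×+0.75 + 2×-0.43) / 3 = (-0.110) / 3 = -0.037 V.
E° values themselves are not directly additive — weighting by electron count is essential.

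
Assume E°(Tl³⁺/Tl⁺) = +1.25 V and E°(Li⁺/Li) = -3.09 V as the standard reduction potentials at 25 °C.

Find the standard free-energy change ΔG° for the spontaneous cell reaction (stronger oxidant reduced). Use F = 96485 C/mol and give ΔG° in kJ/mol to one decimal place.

Tl³⁺/Tl⁺ (E° = +1.25 V) is the cathode; Li⁺/Li (E° = -3.09 V) is the anode, so E°cell = +4.34 V.
Balancing electrons gives n = 2 (lcm of 2 and 1).
ΔG° = −nFE° = −(2)(96485)(+4.34) = -837,490 J = -837.5 kJ/mol.

-837.5 kJ/mol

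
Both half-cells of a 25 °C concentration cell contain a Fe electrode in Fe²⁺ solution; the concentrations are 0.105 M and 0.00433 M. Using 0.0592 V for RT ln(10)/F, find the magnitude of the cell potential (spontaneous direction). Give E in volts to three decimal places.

For a concentration cell E°cell = 0. The 0.105 M side is the cathode (reduction is favoured where [Fe²⁺] is higher).
With n = 2, E = −(0.0592/2) log([Fe²⁺]ₐₙ/[Fe²⁺]꜀ₐₜ) = −(0.0592/2) log(0.00433/0.105) = −(0.0592/2)(-1.385) = +0.041 V.

+0.041 V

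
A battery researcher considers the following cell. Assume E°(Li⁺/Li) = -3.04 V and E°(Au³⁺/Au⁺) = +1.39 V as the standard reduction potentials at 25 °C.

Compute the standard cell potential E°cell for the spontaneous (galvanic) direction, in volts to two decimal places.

The Au³⁺/Au⁺ couple has the higher reduction potential, so it is the cathode; Li⁺/Li is oxidised at the anode.
E°cell = E°(cathode) − E°(anode) = (+1.39) − (-3.04) = +4.43 V.

+4.43 V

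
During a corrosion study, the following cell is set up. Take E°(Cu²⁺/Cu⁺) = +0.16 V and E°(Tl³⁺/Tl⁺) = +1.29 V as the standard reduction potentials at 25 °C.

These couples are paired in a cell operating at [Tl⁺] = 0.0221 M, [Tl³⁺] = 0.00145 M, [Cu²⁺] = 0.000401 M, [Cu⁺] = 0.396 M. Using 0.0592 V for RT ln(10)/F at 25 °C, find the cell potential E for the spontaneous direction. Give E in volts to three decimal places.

+1.272 V

Tl³⁺/Tl⁺ is the cathode (higher E°), Cu²⁺/Cu⁺ the anode: E°cell = +1.29 − (+0.16) = +1.13 V, n = 2.
Overall: Tl³⁺(aq) + 2 Cu⁺(aq) → Tl⁺(aq) + 2 Cu²⁺(aq)
Q = [Tl⁺]·[Cu²⁺]^2 / ([Tl³⁺]·[Cu⁺]^2); log Q = -4.806.
E = E° − (0.0592/n) log Q = +1.13 − (0.0592/2)(-4.806) = +1.272 V.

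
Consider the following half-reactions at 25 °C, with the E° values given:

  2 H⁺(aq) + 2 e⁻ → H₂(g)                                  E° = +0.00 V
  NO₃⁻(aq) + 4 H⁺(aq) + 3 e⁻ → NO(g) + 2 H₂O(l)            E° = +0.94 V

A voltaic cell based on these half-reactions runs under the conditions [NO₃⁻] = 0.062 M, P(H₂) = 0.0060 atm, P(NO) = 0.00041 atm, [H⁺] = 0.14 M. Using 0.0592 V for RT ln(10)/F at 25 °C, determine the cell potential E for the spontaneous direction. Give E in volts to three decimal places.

+0.900 V

NO₃⁻/NO is the cathode (higher E°), H⁺/H₂ the anode: E°cell = +0.94 − (+0.00) = +0.94 V, n = 6.
Overall: 2 NO₃⁻(aq) + 2 H⁺(aq) + 3 H₂(g) → 2 NO(g) + 4 H₂O(l)
Q = P(NO)^2 / ([NO₃⁻]^2·[H⁺]^2·P(H₂)^3); log Q = 4.014.
E = E° − (0.0592/n) log Q = +0.94 − (0.0592/6)(4.014) = +0.900 V.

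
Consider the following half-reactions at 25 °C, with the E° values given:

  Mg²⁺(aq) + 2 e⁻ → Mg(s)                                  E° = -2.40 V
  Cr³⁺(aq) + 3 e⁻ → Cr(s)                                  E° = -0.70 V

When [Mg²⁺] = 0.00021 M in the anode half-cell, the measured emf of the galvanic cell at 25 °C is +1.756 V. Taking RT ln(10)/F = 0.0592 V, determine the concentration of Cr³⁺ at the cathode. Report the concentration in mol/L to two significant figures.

0.0021 M

Cr³⁺/Cr is the cathode, Mg²⁺/Mg the anode: E°cell = +1.70 V, n = 6.
Overall reaction: 2 Cr³⁺(aq) + 3 Mg(s) → 2 Cr(s) + 3 Mg²⁺(aq); Q = [Mg²⁺]^3/[Cr³⁺]^2.
From E = E° − (0.0592/n) log Q: log Q = (E° − E)·n/0.0592 = (+1.70 − (+1.756))·6/0.0592 = -5.6757.
So 2·log[Cr³⁺] = 3·log(0.00021) − log Q = -11.0333 − (-5.6757) = -5.3576; log[Cr³⁺] = -5.3576 / 2 = -2.6788; [Cr³⁺] = 10^(-2.6788) ≈ 0.0021 M.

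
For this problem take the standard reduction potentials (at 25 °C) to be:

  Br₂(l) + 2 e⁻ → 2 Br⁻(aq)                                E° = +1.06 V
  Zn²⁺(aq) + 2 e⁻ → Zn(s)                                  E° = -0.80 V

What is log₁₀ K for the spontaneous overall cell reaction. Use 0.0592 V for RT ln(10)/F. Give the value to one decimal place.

Cathode: Br₂/Br⁻; anode: Zn²⁺/Zn. E°cell = +1.86 V, n = 2.
log K = nE°cell / 0.0592 = (2)(+1.86) / 0.0592 = 62.8.

62.8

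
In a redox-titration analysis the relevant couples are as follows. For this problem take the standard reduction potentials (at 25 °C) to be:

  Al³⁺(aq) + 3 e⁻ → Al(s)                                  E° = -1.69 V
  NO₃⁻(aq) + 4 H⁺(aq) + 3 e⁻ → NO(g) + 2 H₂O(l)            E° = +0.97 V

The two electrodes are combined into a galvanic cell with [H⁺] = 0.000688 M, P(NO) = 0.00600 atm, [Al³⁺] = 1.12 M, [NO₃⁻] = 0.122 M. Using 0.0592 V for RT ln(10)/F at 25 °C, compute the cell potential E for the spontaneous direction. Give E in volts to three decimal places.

+2.435 V

NO₃⁻/NO is the cathode (higher E°), Al³⁺/Al the anode: E°cell = +0.97 − (-1.69) = +2.66 V, n = 3.
Overall: NO₃⁻(aq) + 4 H⁺(aq) + Al(s) → NO(g) + 2 H₂O(l) + Al³⁺(aq)
Q = P(NO)·[Al³⁺] / ([NO₃⁻]·[H⁺]^4); log Q = 11.391.
E = E° − (0.0592/n) log Q = +2.66 − (0.0592/3)(11.391) = +2.435 V.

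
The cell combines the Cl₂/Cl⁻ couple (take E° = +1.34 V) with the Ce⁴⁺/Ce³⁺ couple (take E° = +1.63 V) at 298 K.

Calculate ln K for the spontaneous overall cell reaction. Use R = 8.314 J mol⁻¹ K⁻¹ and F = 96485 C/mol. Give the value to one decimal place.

Cathode: Ce⁴⁺/Ce³⁺; anode: Cl₂/Cl⁻. E°cell = (+1.63) − (+1.34) = +0.29 V, with n = 2.
ΔG° = −nFE° = −RT ln K, so ln K = nFE°/(RT) = (2)(96485)(+0.29) / ((8.314)(298)) = 22.587.

22.6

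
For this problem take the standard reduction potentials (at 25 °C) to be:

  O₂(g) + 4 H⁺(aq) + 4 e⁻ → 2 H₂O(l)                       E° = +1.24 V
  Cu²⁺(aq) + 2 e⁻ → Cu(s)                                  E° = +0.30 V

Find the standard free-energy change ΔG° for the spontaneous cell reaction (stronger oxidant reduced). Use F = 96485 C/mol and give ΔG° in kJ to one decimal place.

-362.8 kJ

O₂/H₂O (E° = +1.24 V) is the cathode; Cu²⁺/Cu (E° = +0.30 V) is the anode, so E°cell = +0.94 V.
Balancing electrons gives n = 4 (lcm of 4 and 2).
ΔG° = −nFE° = −(4)(96485)(+0.94) = -362,784 J = -362.8 kJ.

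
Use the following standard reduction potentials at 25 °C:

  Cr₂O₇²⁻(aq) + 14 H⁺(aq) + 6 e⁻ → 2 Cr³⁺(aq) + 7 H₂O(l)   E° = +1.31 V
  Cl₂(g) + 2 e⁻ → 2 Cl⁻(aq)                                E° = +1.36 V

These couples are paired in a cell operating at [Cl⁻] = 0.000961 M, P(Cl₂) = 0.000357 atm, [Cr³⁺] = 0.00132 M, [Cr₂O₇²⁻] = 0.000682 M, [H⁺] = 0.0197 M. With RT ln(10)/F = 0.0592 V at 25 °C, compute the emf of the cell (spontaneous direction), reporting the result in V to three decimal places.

Cl₂/Cl⁻ is the cathode (higher E°), Cr₂O₇²⁻/Cr³⁺ the anode: E°cell = +1.36 − (+1.31) = +0.05 V, n = 6.
Overall: 3 Cl₂(g) + 2 Cr³⁺(aq) + 7 H₂O(l) → 6 Cl⁻(aq) + Cr₂O₇²⁻(aq) + 14 H⁺(aq)
Q = [Cl⁻]^6·[Cr₂O₇²⁻]·[H⁺]^14 / (P(Cl₂)^3·[Cr³⁺]^2); log Q = -29.047.
E = E° − (0.0592/n) log Q = +0.05 − (0.0592/6)(-29.047) = +0.337 V.

+0.337 V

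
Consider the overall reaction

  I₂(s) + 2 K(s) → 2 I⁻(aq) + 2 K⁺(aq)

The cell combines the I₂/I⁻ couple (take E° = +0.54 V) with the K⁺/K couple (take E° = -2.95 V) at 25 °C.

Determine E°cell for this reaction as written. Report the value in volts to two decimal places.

+3.49 V

The I₂/I⁻ couple has the higher reduction potential, so it is the cathode; K⁺/K is oxidised at the anode.
E°cell = E°(cathode) − E°(anode) = (+0.54) − (-2.95) = +3.49 V.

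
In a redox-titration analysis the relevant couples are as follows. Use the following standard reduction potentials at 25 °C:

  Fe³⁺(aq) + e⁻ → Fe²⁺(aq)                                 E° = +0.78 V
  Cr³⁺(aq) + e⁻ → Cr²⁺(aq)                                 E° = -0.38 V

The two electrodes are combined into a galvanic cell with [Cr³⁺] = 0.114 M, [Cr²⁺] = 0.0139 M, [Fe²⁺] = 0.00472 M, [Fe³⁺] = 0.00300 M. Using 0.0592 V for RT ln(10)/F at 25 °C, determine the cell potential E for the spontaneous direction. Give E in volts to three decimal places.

+1.094 V

Fe³⁺/Fe²⁺ is the cathode (higher E°), Cr³⁺/Cr²⁺ the anode: E°cell = +0.78 − (-0.38) = +1.16 V, n = 1.
Overall: Fe³⁺(aq) + Cr²⁺(aq) → Fe²⁺(aq) + Cr³⁺(aq)
Q = [Fe²⁺]·[Cr³⁺] / ([Fe³⁺]·[Cr²⁺]); log Q = 1.111.
E = E° − (0.0592/n) log Q = +1.16 − (0.0592/1)(1.111) = +1.094 V.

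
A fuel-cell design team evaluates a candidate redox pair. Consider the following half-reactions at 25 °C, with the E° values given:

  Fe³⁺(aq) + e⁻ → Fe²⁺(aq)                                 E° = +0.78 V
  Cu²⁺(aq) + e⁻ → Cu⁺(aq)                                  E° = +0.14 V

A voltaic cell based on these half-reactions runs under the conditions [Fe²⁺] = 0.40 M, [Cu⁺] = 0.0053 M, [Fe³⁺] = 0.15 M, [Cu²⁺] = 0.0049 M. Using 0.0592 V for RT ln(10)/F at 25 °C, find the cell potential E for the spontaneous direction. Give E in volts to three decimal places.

Fe³⁺/Fe²⁺ is the cathode (higher E°), Cu²⁺/Cu⁺ the anode: E°cell = +0.78 − (+0.14) = +0.64 V, n = 1.
Overall: Fe³⁺(aq) + Cu⁺(aq) → Fe²⁺(aq) + Cu²⁺(aq)
Q = [Fe²⁺]·[Cu²⁺] / ([Fe³⁺]·[Cu⁺]); log Q = 0.392.
E = E° − (0.0592/n) log Q = +0.64 − (0.0592/1)(0.392) = +0.617 V.

+0.617 V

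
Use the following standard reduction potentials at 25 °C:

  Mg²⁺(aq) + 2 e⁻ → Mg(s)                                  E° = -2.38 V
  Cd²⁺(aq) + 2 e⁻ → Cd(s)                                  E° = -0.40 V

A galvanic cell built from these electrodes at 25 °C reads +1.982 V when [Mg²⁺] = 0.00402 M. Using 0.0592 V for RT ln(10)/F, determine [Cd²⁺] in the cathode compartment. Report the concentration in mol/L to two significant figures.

Cd²⁺/Cd is the cathode, Mg²⁺/Mg the anode: E°cell = +1.98 V, n = 2.
Overall reaction: Cd²⁺(aq) + Mg(s) → Cd(s) + Mg²⁺(aq); Q = [Mg²⁺]^1/[Cd²⁺]^1.
From E = E° − (0.0592/n) log Q: log Q = (E° − E)·n/0.0592 = (+1.98 − (+1.982))·2/0.0592 = -0.0676.
So 1·log[Cd²⁺] = 1·log(0.00402) − log Q = -2.3958 − (-0.0676) = -2.3282; [Cd²⁺] = 10^(-2.3282) ≈ 0.0047 M.

0.0047 M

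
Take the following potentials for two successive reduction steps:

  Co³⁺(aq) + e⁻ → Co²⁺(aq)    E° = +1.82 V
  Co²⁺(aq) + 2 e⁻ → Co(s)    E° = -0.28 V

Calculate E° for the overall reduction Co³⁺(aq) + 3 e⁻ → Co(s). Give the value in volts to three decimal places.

+0.420 V

Since ΔG° = −nFE° is additive over sequential reductions, n₃E°₃ = n₁E°₁ + n₂E°₂.
E°₃ = (1×+1.82 + 2×-0.28) / 3 = (+1.260) / 3 = +0.420 V.
Simply averaging or adding the two E° values would be wrong; the electron-weighted sum is required.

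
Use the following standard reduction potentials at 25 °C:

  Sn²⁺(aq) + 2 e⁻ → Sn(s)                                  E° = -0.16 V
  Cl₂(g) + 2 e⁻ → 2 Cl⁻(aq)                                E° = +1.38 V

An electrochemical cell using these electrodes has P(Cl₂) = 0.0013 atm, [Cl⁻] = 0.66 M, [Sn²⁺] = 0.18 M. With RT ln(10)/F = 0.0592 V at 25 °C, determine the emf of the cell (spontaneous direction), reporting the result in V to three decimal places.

Cl₂/Cl⁻ is the cathode (higher E°), Sn²⁺/Sn the anode: E°cell = +1.38 − (-0.16) = +1.54 V, n = 2.
Overall: Cl₂(g) + Sn(s) → 2 Cl⁻(aq) + Sn²⁺(aq)
Q = [Cl⁻]^2·[Sn²⁺] / (P(Cl₂)); log Q = 1.780.
E = E° − (0.0592/n) log Q = +1.54 − (0.0592/2)(1.780) = +1.487 V.

+1.487 V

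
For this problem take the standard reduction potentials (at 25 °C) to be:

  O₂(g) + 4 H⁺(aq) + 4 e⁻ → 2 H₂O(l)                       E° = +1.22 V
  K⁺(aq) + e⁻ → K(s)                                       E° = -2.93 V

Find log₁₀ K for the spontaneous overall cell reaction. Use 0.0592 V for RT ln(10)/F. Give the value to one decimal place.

280.4

Cathode: O₂/H₂O; anode: K⁺/K. E°cell = +4.15 V, n = 4.
log K = nE°cell / 0.0592 = (4)(+4.15) / 0.0592 = 280.4.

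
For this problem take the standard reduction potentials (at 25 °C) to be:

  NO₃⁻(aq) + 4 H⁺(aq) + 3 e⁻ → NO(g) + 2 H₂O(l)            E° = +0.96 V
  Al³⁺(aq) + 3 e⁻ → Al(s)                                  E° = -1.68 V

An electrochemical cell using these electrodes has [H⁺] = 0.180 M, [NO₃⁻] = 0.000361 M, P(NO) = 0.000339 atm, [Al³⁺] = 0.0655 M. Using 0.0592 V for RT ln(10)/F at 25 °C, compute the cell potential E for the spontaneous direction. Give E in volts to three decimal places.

+2.605 V

NO₃⁻/NO is the cathode (higher E°), Al³⁺/Al the anode: E°cell = +0.96 − (-1.68) = +2.64 V, n = 3.
Overall: NO₃⁻(aq) + 4 H⁺(aq) + Al(s) → NO(g) + 2 H₂O(l) + Al³⁺(aq)
Q = P(NO)·[Al³⁺] / ([NO₃⁻]·[H⁺]^4); log Q = 1.768.
E = E° − (0.0592/n) log Q = +2.64 − (0.0592/3)(1.768) = +2.605 V.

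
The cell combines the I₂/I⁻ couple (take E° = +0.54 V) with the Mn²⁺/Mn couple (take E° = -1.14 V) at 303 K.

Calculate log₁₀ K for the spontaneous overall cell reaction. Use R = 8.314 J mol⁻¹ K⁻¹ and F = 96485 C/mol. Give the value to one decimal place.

Cathode: I₂/I⁻; anode: Mn²⁺/Mn. E°cell = (+0.54) − (-1.14) = +1.68 V, with n = 2.
ΔG° = −nFE° = −RT ln K, so ln K = nFE°/(RT) = (2)(96485)(+1.68) / ((8.314)(303)) = 128.690.
log₁₀ K = 128.690 / ln 10 = 55.9.

55.9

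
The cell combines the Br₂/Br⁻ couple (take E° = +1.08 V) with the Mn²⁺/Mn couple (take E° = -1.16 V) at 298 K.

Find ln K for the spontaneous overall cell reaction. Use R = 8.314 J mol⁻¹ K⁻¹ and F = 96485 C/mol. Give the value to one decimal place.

174.5

Cathode: Br₂/Br⁻; anode: Mn²⁺/Mn. E°cell = (+1.08) − (-1.16) = +2.24 V, with n = 2.
ΔG° = −nFE° = −RT ln K, so ln K = nFE°/(RT) = (2)(96485)(+2.24) / ((8.314)(298)) = 174.466.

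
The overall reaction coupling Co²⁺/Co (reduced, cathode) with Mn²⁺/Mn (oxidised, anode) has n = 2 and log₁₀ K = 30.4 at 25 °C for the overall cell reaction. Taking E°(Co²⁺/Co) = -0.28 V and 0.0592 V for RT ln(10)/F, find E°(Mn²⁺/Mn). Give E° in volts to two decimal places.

E°cell = (0.0592/n)·log K = (0.0592/2)(30.4) = +0.900 V.
Since Co²⁺/Co is the cathode and Mn²⁺/Mn the anode, E°cell = E°(Co²⁺/Co) − E°(Mn²⁺/Mn).
So E°(Mn²⁺/Mn) = E°(Co²⁺/Co) − E°cell = (-0.28) − (+0.900) = -1.18 V.

-1.18 V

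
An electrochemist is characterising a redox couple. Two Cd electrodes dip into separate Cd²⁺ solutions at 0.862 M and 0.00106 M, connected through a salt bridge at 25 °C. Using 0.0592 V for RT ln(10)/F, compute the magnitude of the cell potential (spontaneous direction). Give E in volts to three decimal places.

For a concentration cell E°cell = 0. The 0.862 M side is the cathode (reduction is favoured where [Cd²⁺] is higher).
With n = 2, E = −(0.0592/2) log([Cd²⁺]ₐₙ/[Cd²⁺]꜀ₐₜ) = −(0.0592/2) log(0.00106/0.862) = −(0.0592/2)(-2.910) = +0.086 V.

+0.086 V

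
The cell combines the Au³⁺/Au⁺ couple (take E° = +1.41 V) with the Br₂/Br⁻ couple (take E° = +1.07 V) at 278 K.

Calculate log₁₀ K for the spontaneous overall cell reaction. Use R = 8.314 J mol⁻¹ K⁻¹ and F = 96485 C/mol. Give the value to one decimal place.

Cathode: Au³⁺/Au⁺; anode: Br₂/Br⁻. E°cell = (+1.41) − (+1.07) = +0.34 V, with n = 2.
ΔG° = −nFE° = −RT ln K, so ln K = nFE°/(RT) = (2)(96485)(+0.34) / ((8.314)(278)) = 28.387.
log₁₀ K = 28.387 / ln 10 = 12.3.

12.3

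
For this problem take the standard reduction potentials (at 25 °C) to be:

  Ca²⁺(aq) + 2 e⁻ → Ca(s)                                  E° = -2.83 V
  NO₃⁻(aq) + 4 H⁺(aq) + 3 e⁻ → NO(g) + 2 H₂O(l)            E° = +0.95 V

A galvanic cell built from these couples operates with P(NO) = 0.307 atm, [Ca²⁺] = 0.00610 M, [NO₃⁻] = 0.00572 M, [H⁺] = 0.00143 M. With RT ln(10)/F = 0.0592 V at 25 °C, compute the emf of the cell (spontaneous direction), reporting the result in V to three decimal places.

NO₃⁻/NO is the cathode (higher E°), Ca²⁺/Ca the anode: E°cell = +0.95 − (-2.83) = +3.78 V, n = 6.
Overall: 2 NO₃⁻(aq) + 8 H⁺(aq) + 3 Ca(s) → 2 NO(g) + 4 H₂O(l) + 3 Ca²⁺(aq)
Q = P(NO)^2·[Ca²⁺]^3 / ([NO₃⁻]^2·[H⁺]^8); log Q = 19.573.
E = E° − (0.0592/n) log Q = +3.78 − (0.0592/6)(19.573) = +3.587 V.

+3.587 V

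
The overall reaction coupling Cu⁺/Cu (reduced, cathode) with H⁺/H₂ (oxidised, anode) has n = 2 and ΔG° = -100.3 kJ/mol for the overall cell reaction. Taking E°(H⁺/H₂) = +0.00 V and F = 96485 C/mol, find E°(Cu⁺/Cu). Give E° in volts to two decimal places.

E°cell = −ΔG°/(nF) = −(-100.3×10³)/((2)(96485)) = +0.520 V.
Since Cu⁺/Cu is the cathode and H⁺/H₂ the anode, E°cell = E°(Cu⁺/Cu) − E°(H⁺/H₂).
So E°(Cu⁺/Cu) = E°cell + E°(H⁺/H₂) = +0.520 + (+0.00) = +0.52 V.

+0.52 V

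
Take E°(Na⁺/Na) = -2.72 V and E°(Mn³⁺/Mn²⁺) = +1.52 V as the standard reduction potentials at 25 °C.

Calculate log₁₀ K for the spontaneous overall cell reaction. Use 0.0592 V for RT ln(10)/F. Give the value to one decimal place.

71.6

Cathode: Mn³⁺/Mn²⁺; anode: Na⁺/Na. E°cell = +4.24 V, n = 1.
log K = nE°cell / 0.0592 = (1)(+4.24) / 0.0592 = 71.6.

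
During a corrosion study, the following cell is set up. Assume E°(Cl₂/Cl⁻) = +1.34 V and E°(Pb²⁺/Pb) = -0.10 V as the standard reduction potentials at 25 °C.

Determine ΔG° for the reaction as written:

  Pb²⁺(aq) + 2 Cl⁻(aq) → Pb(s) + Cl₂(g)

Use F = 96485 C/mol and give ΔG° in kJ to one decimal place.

As written, Pb²⁺/Pb is reduced (cathode) and Cl₂/Cl⁻ is oxidised (anode), so E°cell = (-0.10) − (+1.34) = -1.44 V.
Balancing electrons gives n = 2.
ΔG° = −nFE° = −(2)(96485)(-1.44) = 277,877 J = +277.9 kJ.

+277.9 kJ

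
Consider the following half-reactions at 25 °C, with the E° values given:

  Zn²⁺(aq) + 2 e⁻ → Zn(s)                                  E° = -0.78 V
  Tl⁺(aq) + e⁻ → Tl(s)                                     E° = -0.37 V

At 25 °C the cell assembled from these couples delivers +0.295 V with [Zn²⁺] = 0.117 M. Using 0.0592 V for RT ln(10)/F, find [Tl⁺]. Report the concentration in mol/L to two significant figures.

0.0039 M

Tl⁺/Tl is the cathode, Zn²⁺/Zn the anode: E°cell = +0.41 V, n = 2.
Overall reaction: 2 Tl⁺(aq) + Zn(s) → 2 Tl(s) + Zn²⁺(aq); Q = [Zn²⁺]^1/[Tl⁺]^2.
From E = E° − (0.0592/n) log Q: log Q = (E° − E)·n/0.0592 = (+0.41 − (+0.295))·2/0.0592 = 3.8851.
So 2·log[Tl⁺] = 1·log(0.117) − log Q = -0.9318 − (3.8851) = -4.8169; log[Tl⁺] = -4.8169 / 2 = -2.4085; [Tl⁺] = 10^(-2.4085) ≈ 0.0039 M.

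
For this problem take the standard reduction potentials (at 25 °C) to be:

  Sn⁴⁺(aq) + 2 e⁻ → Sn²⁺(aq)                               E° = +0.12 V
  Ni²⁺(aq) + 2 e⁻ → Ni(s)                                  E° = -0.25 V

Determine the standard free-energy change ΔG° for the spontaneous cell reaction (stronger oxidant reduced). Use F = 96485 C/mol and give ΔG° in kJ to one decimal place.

-71.4 kJ

Sn⁴⁺/Sn²⁺ (E° = +0.12 V) is the cathode; Ni²⁺/Ni (E° = -0.25 V) is the anode, so E°cell = +0.37 V.
Balancing electrons gives n = 2 (lcm of 2 and 2).
ΔG° = −nFE° = −(2)(96485)(+0.37) = -71,399 J = -71.4 kJ.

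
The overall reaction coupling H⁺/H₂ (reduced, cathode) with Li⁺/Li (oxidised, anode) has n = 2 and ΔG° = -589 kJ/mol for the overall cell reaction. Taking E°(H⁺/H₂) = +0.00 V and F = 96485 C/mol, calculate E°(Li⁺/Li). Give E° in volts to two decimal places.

-3.05 V

E°cell = −ΔG°/(nF) = −(-589×10³)/((2)(96485)) = +3.052 V.
Since H⁺/H₂ is the cathode and Li⁺/Li the anode, E°cell = E°(H⁺/H₂) − E°(Li⁺/Li).
So E°(Li⁺/Li) = E°(H⁺/H₂) − E°cell = (+0.00) − (+3.052) = -3.05 V.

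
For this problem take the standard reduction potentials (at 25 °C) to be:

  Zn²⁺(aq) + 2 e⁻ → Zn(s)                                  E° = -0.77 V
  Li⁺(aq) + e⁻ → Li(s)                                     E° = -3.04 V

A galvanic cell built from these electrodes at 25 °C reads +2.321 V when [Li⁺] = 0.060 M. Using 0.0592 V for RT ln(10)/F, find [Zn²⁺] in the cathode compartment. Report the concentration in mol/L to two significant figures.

Zn²⁺/Zn is the cathode, Li⁺/Li the anode: E°cell = +2.27 V, n = 2.
Overall reaction: Zn²⁺(aq) + 2 Li(s) → Zn(s) + 2 Li⁺(aq); Q = [Li⁺]^2/[Zn²⁺]^1.
From E = E° − (0.0592/n) log Q: log Q = (E° − E)·n/0.0592 = (+2.27 − (+2.321))·2/0.0592 = -1.7230.
So 1·log[Zn²⁺] = 2·log(0.06) − log Q = -2.4437 − (-1.7230) = -0.7207; [Zn²⁺] = 10^(-0.7207) ≈ 0.19 M.

0.19 M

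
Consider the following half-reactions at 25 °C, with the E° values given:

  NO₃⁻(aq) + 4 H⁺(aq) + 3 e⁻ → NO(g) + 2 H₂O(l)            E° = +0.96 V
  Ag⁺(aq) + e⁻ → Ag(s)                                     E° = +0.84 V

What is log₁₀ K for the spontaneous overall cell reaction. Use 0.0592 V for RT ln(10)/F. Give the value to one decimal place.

Cathode: NO₃⁻/NO; anode: Ag⁺/Ag. E°cell = +0.12 V, n = 3.
log K = nE°cell / 0.0592 = (3)(+0.12) / 0.0592 = 6.1.

6.1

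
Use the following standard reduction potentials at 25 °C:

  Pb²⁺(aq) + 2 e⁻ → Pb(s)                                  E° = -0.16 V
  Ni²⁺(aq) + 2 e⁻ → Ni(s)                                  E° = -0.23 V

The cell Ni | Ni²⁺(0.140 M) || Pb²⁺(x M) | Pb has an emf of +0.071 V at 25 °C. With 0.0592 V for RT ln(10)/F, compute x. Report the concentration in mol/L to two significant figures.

0.15 M

Pb²⁺/Pb is the cathode, Ni²⁺/Ni the anode: E°cell = +0.07 V, n = 2.
Overall reaction: Pb²⁺(aq) + Ni(s) → Pb(s) + Ni²⁺(aq); Q = [Ni²⁺]^1/[Pb²⁺]^1.
From E = E° − (0.0592/n) log Q: log Q = (E° − E)·n/0.0592 = (+0.07 − (+0.071))·2/0.0592 = -0.0338.
So 1·log[Pb²⁺] = 1·log(0.14) − log Q = -0.8539 − (-0.0338) = -0.8201; [Pb²⁺] = 10^(-0.8201) ≈ 0.15 M.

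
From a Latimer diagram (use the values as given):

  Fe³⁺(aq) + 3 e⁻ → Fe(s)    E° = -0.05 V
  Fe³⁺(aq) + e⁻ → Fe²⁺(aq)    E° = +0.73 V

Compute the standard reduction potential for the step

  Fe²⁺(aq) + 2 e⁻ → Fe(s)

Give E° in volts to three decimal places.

Sequential free energies add, so n₃E°₃ = n₁E°₁ + n₂E°₂.
With n₃ = 3, and the known step contributing 1×(+0.73) V, the unknown satisfies 2·E° = 3×(-0.05) − 1×(+0.73) = -0.880.
E° = -0.880 / 2 = -0.440 V.

-0.440 V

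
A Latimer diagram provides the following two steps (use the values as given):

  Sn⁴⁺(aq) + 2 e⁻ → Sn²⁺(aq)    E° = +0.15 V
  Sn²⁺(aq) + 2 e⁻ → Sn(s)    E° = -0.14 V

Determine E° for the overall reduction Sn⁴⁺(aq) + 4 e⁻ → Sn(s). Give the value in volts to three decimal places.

Standard free energies of sequential steps add: ΔG°₃ = ΔG°₁ + ΔG°₂, so n₃E°₃ = n₁E°₁ + n₂E°₂.
E°₃ = (2×+0.15 + 2×-0.14) / 4 = (+0.020) / 4 = +0.005 V.

+0.005 V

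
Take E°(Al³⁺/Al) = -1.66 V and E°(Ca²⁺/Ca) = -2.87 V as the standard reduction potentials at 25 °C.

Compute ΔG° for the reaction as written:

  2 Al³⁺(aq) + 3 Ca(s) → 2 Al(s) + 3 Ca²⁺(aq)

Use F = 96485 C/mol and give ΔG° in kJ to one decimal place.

As written, Al³⁺/Al is reduced (cathode) and Ca²⁺/Ca is oxidised (anode), so E°cell = (-1.66) − (-2.87) = +1.21 V.
Balancing electrons gives n = 6.
ΔG° = −nFE° = −(6)(96485)(+1.21) = -700,481 J = -700.5 kJ.

-700.5 kJ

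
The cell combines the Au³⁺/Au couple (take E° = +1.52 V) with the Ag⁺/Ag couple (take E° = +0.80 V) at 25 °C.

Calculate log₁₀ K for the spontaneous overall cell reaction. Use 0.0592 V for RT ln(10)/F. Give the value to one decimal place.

Cathode: Au³⁺/Au; anode: Ag⁺/Ag. E°cell = +0.72 V, n = 3.
log K = nE°cell / 0.0592 = (3)(+0.72) / 0.0592 = 36.5.

36.5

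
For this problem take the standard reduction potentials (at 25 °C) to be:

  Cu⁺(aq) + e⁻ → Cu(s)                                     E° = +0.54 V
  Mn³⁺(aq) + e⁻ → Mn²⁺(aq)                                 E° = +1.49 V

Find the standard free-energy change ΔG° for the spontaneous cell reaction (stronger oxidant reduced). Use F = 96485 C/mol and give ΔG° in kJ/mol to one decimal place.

Mn³⁺/Mn²⁺ (E° = +1.49 V) is the cathode; Cu⁺/Cu (E° = +0.54 V) is the anode, so E°cell = +0.95 V.
Balancing electrons gives n = 1 (lcm of 1 and 1).
ΔG° = −nFE° = −(1)(96485)(+0.95) = -91,661 J = -91.7 kJ/mol.

-91.7 kJ/mol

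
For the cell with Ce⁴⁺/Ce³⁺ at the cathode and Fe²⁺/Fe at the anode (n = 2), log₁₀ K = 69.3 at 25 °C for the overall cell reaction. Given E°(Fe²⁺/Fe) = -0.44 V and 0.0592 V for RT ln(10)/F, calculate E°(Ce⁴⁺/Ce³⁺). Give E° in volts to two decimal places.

+1.61 V

E°cell = (0.0592/n)·log K = (0.0592/2)(69.3) = +2.051 V.
Since Ce⁴⁺/Ce³⁺ is the cathode and Fe²⁺/Fe the anode, E°cell = E°(Ce⁴⁺/Ce³⁺) − E°(Fe²⁺/Fe).
So E°(Ce⁴⁺/Ce³⁺) = E°cell + E°(Fe²⁺/Fe) = +2.051 + (-0.44) = +1.61 V.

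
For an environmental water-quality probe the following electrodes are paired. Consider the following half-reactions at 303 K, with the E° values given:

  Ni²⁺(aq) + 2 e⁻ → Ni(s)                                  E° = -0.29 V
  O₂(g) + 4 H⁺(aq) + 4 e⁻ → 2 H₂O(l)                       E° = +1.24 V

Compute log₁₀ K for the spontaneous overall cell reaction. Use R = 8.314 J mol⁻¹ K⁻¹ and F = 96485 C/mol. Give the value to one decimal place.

Cathode: O₂/H₂O; anode: Ni²⁺/Ni. E°cell = (+1.24) − (-0.29) = +1.53 V, with n = 4.
ΔG° = −nFE° = −RT ln K, so ln K = nFE°/(RT) = (4)(96485)(+1.53) / ((8.314)(303)) = 234.401.
log₁₀ K = 234.401 / ln 10 = 101.8.

101.8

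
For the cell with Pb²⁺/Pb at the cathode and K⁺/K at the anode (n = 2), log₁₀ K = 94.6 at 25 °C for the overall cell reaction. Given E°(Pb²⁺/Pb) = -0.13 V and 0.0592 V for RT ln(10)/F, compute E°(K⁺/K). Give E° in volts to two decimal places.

-2.93 V

E°cell = (0.0592/n)·log K = (0.0592/2)(94.6) = +2.800 V.
Since Pb²⁺/Pb is the cathode and K⁺/K the anode, E°cell = E°(Pb²⁺/Pb) − E°(K⁺/K).
So E°(K⁺/K) = E°(Pb²⁺/Pb) − E°cell = (-0.13) − (+2.800) = -2.93 V.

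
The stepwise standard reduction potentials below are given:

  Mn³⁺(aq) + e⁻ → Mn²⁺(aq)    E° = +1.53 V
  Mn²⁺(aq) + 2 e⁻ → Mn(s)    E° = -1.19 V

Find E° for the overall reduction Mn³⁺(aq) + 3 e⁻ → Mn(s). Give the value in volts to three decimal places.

-0.283 V

Standard free energies of sequential steps add: ΔG°₃ = ΔG°₁ + ΔG°₂, so n₃E°₃ = n₁E°₁ + n₂E°₂.
E°₃ = (1×+1.53 + 2×-1.19) / 3 = (-0.850) / 3 = -0.283 V.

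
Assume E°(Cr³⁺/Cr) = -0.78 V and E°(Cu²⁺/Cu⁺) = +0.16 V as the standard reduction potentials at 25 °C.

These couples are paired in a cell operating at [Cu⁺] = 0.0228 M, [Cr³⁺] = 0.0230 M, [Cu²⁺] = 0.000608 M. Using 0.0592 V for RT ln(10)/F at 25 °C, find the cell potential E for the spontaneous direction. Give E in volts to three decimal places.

+0.879 V

Cu²⁺/Cu⁺ is the cathode (higher E°), Cr³⁺/Cr the anode: E°cell = +0.16 − (-0.78) = +0.94 V, n = 3.
Overall: 3 Cu²⁺(aq) + Cr(s) → 3 Cu⁺(aq) + Cr³⁺(aq)
Q = [Cu⁺]^3·[Cr³⁺] / ([Cu²⁺]^3); log Q = 3.084.
E = E° − (0.0592/n) log Q = +0.94 − (0.0592/3)(3.084) = +0.879 V.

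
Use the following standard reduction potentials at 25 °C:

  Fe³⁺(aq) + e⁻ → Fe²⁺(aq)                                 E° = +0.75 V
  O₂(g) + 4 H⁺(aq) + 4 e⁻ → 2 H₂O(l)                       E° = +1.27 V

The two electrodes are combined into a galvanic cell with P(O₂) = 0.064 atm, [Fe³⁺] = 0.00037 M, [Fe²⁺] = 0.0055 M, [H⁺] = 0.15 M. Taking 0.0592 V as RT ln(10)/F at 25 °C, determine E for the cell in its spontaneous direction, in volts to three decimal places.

+0.523 V

O₂/H₂O is the cathode (higher E°), Fe³⁺/Fe²⁺ the anode: E°cell = +1.27 − (+0.75) = +0.52 V, n = 4.
Overall: O₂(g) + 4 H⁺(aq) + 4 Fe²⁺(aq) → 2 H₂O(l) + 4 Fe³⁺(aq)
Q = [Fe³⁺]^4 / (P(O₂)·[H⁺]^4·[Fe²⁺]^4); log Q = -0.199.
E = E° − (0.0592/n) log Q = +0.52 − (0.0592/4)(-0.199) = +0.523 V.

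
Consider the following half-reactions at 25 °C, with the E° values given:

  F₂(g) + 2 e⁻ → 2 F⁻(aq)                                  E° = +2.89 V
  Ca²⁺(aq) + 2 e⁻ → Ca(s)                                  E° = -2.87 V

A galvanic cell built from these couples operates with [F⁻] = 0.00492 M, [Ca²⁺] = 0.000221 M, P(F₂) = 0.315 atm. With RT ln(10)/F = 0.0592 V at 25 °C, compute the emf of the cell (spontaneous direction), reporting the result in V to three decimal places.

F₂/F⁻ is the cathode (higher E°), Ca²⁺/Ca the anode: E°cell = +2.89 − (-2.87) = +5.76 V, n = 2.
Overall: F₂(g) + Ca(s) → 2 F⁻(aq) + Ca²⁺(aq)
Q = [F⁻]^2·[Ca²⁺] / (P(F₂)); log Q = -7.770.
E = E° − (0.0592/n) log Q = +5.76 − (0.0592/2)(-7.770) = +5.990 V.

+5.990 V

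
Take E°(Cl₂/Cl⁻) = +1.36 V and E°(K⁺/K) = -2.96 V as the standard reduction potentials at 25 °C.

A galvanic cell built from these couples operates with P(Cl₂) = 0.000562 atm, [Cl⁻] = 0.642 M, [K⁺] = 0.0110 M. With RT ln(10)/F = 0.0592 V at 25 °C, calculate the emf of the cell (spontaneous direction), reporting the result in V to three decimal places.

Cl₂/Cl⁻ is the cathode (higher E°), K⁺/K the anode: E°cell = +1.36 − (-2.96) = +4.32 V, n = 2.
Overall: Cl₂(g) + 2 K(s) → 2 Cl⁻(aq) + 2 K⁺(aq)
Q = [Cl⁻]^2·[K⁺]^2 / (P(Cl₂)); log Q = -1.052.
E = E° − (0.0592/n) log Q = +4.32 − (0.0592/2)(-1.052) = +4.351 V.

+4.351 V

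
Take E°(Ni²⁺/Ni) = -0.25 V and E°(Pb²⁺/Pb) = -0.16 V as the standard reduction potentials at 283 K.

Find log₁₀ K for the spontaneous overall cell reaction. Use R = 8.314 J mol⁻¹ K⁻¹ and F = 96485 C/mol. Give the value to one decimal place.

Cathode: Pb²⁺/Pb; anode: Ni²⁺/Ni. E°cell = (-0.16) − (-0.25) = +0.09 V, with n = 2.
ΔG° = −nFE° = −RT ln K, so ln K = nFE°/(RT) = (2)(96485)(+0.09) / ((8.314)(283)) = 7.381.
log₁₀ K = 7.381 / ln 10 = 3.2.

3.2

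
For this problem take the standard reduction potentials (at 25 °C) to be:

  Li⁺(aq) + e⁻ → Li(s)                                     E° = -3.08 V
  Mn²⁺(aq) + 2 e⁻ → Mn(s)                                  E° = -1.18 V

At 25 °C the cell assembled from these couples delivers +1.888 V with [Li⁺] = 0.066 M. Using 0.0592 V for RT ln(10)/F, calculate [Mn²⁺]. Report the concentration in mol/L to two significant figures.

0.0017 M

Mn²⁺/Mn is the cathode, Li⁺/Li the anode: E°cell = +1.90 V, n = 2.
Overall reaction: Mn²⁺(aq) + 2 Li(s) → Mn(s) + 2 Li⁺(aq); Q = [Li⁺]^2/[Mn²⁺]^1.
From E = E° − (0.0592/n) log Q: log Q = (E° − E)·n/0.0592 = (+1.90 − (+1.888))·2/0.0592 = 0.4054.
So 1·log[Mn²⁺] = 2·log(0.066) − log Q = -2.3609 − (0.4054) = -2.7663; [Mn²⁺] = 10^(-2.7663) ≈ 0.0017 M.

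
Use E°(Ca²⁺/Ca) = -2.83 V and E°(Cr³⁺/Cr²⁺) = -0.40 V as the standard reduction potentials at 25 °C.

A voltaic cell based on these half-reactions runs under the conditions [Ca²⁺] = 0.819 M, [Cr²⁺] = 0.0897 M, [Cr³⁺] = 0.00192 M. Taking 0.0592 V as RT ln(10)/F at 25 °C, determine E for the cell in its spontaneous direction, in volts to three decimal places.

Cr³⁺/Cr²⁺ is the cathode (higher E°), Ca²⁺/Ca the anode: E°cell = -0.40 − (-2.83) = +2.43 V, n = 2.
Overall: 2 Cr³⁺(aq) + Ca(s) → 2 Cr²⁺(aq) + Ca²⁺(aq)
Q = [Cr²⁺]^2·[Ca²⁺] / ([Cr³⁺]^2); log Q = 3.252.
E = E° − (0.0592/n) log Q = +2.43 − (0.0592/2)(3.252) = +2.334 V.

+2.334 V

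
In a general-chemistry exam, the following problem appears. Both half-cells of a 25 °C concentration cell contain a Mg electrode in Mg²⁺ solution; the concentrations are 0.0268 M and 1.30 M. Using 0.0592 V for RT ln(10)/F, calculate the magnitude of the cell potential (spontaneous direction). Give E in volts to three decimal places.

+0.050 V

For a concentration cell E°cell = 0. The 1.30 M side is the cathode (reduction is favoured where [Mg²⁺] is higher).
With n = 2, E = −(0.0592/2) log([Mg²⁺]ₐₙ/[Mg²⁺]꜀ₐₜ) = −(0.0592/2) log(0.0268/1.3) = −(0.0592/2)(-1.686) = +0.050 V.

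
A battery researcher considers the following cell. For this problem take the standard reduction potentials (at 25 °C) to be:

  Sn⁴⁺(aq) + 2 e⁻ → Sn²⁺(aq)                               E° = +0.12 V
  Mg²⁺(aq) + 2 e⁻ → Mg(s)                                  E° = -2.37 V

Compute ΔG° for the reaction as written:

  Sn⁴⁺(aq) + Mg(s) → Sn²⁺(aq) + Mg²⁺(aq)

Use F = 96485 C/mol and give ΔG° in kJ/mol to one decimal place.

-480.5 kJ/mol

As written, Sn⁴⁺/Sn²⁺ is reduced (cathode) and Mg²⁺/Mg is oxidised (anode), so E°cell = (+0.12) − (-2.37) = +2.49 V.
Balancing electrons gives n = 2.
ΔG° = −nFE° = −(2)(96485)(+2.49) = -480,495 J = -480.5 kJ/mol.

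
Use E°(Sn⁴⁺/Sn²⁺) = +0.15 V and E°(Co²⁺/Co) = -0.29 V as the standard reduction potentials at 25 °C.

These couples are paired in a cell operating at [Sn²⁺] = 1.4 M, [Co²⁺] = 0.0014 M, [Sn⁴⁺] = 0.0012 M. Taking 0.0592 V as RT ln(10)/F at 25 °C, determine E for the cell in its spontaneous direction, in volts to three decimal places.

+0.434 V

Sn⁴⁺/Sn²⁺ is the cathode (higher E°), Co²⁺/Co the anode: E°cell = +0.15 − (-0.29) = +0.44 V, n = 2.
Overall: Sn⁴⁺(aq) + Co(s) → Sn²⁺(aq) + Co²⁺(aq)
Q = [Sn²⁺]·[Co²⁺] / ([Sn⁴⁺]); log Q = 0.213.
E = E° − (0.0592/n) log Q = +0.44 − (0.0592/2)(0.213) = +0.434 V.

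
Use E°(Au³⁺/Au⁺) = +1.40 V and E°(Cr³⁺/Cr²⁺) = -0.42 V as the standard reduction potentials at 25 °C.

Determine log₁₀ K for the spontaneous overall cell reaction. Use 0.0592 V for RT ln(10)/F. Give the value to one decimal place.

61.5

Cathode: Au³⁺/Au⁺; anode: Cr³⁺/Cr²⁺. E°cell = +1.82 V, n = 2.
log K = nE°cell / 0.0592 = (2)(+1.82) / 0.0592 = 61.5.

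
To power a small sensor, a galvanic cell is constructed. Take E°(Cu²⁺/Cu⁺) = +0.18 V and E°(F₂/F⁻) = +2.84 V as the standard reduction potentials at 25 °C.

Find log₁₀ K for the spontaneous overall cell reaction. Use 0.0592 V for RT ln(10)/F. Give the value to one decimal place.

Cathode: F₂/F⁻; anode: Cu²⁺/Cu⁺. E°cell = +2.66 V, n = 2.
log K = nE°cell / 0.0592 = (2)(+2.66) / 0.0592 = 89.9.

89.9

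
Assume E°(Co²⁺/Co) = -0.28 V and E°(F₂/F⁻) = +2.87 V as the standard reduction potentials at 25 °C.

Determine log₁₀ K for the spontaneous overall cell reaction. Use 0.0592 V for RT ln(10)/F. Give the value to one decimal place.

106.4

Cathode: F₂/F⁻; anode: Co²⁺/Co. E°cell = +3.15 V, n = 2.
log K = nE°cell / 0.0592 = (2)(+3.15) / 0.0592 = 106.4.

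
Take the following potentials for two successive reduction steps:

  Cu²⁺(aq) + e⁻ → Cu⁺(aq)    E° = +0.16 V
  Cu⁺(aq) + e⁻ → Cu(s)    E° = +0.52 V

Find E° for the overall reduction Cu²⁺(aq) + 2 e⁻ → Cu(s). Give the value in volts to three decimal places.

Adding the free-energy changes (−nFE°) of the two steps gives −n₃FE°₃ = −n₁FE°₁ − n₂FE°₂.
E°₃ = (1×+0.16 + 1×+0.52) / 2 = (+0.680) / 2 = +0.340 V.

+0.340 V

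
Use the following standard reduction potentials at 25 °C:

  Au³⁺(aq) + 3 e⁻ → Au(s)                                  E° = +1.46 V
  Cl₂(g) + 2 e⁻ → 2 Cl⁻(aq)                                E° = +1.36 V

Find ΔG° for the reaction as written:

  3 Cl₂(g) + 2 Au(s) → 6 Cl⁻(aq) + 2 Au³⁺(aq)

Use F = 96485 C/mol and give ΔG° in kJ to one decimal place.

+57.9 kJ

As written, Cl₂/Cl⁻ is reduced (cathode) and Au³⁺/Au is oxidised (anode), so E°cell = (+1.36) − (+1.46) = -0.10 V.
Balancing electrons gives n = 6.
ΔG° = −nFE° = −(6)(96485)(-0.10) = 57,891 J = +57.9 kJ.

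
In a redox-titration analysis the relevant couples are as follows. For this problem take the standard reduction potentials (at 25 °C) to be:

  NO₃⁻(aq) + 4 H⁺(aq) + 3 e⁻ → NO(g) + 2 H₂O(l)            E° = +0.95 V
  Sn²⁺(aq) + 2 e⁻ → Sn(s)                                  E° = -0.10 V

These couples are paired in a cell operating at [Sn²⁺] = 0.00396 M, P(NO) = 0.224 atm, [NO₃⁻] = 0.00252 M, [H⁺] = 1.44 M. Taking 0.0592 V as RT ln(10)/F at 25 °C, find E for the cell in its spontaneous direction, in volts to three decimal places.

+1.095 V

NO₃⁻/NO is the cathode (higher E°), Sn²⁺/Sn the anode: E°cell = +0.95 − (-0.10) = +1.05 V, n = 6.
Overall: 2 NO₃⁻(aq) + 8 H⁺(aq) + 3 Sn(s) → 2 NO(g) + 4 H₂O(l) + 3 Sn²⁺(aq)
Q = P(NO)^2·[Sn²⁺]^3 / ([NO₃⁻]^2·[H⁺]^8); log Q = -4.576.
E = E° − (0.0592/n) log Q = +1.05 − (0.0592/6)(-4.576) = +1.095 V.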